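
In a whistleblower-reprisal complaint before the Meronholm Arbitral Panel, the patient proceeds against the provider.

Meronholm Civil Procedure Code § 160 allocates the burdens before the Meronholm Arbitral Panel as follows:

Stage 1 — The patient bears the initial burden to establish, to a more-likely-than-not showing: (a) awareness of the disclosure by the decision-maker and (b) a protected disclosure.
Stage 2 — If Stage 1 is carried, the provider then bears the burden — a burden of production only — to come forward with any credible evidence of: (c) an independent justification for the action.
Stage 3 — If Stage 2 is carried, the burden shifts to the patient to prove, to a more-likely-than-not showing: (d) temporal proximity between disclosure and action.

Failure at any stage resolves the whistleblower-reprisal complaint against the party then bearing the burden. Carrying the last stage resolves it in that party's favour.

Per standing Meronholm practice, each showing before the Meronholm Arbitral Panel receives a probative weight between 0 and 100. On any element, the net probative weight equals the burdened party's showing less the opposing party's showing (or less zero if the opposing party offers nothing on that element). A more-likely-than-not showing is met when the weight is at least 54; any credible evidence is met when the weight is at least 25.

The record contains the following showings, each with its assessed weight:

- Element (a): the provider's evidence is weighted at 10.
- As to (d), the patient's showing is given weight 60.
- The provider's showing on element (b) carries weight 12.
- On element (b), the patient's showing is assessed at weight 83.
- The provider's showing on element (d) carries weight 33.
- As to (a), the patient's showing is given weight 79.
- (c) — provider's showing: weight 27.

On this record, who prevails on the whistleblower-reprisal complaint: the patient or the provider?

At Stage 1 the patient must meet a more-likely-than-not showing (weight is at least 54): on (a) the weight is 79 less the opposing 10 gives net 69, ≥ 54, so (a) meets the standard; on (b) the weight is 83 less the opposing 12 gives net 71, which does reach 54, so (b) meets the standard.
  Stage 1 carried; the burden shifts to the provider.
At Stage 2 the provider must meet any credible evidence (weight is at least 25): on (c) the weight is 27, which does reach 25, so (c) meets the standard.
  Stage 2 carried; the burden shifts to the patient.
At Stage 3 the patient must meet a more-likely-than-not showing (weight is at least 54): on (d) the weight is 60 less the opposing 33 gives net 27, < 54, so (d) does not meet the standard.
  Stage 3 not carried; the patient fails its burden.
The analysis ends at Stage 3; the provider prevails.

provider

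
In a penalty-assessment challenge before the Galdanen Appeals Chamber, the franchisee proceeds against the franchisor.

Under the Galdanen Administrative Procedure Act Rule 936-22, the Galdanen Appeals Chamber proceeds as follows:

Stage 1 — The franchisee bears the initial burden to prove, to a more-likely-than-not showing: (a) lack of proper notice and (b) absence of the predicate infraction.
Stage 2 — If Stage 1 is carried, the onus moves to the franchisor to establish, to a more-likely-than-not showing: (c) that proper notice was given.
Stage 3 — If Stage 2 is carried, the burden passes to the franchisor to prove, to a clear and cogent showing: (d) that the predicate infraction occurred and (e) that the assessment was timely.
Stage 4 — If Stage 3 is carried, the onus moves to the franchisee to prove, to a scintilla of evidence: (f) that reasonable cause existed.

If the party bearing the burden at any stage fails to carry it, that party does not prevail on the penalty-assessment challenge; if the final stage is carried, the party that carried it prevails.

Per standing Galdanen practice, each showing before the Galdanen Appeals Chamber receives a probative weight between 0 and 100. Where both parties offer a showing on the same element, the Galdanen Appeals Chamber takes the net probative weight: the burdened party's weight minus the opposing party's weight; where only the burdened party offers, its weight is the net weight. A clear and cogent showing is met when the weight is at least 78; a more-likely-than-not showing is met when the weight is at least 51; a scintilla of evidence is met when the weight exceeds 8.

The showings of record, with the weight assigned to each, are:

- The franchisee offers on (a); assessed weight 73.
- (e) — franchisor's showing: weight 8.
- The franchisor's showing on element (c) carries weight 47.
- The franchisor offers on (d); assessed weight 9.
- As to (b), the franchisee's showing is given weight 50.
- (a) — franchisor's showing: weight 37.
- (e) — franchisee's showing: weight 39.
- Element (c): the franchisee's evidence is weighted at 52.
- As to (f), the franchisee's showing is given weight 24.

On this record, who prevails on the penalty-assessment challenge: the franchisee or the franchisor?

Stage 1 (franchisee, a more-likely-than-not showing, weight is at least 51): (a) net 73−37=36 < 51 — fails; (b) 50 < 51 — fails.
  Stage 1 not carried; the franchisee fails its burden.
The franchisor prevails.

franchisor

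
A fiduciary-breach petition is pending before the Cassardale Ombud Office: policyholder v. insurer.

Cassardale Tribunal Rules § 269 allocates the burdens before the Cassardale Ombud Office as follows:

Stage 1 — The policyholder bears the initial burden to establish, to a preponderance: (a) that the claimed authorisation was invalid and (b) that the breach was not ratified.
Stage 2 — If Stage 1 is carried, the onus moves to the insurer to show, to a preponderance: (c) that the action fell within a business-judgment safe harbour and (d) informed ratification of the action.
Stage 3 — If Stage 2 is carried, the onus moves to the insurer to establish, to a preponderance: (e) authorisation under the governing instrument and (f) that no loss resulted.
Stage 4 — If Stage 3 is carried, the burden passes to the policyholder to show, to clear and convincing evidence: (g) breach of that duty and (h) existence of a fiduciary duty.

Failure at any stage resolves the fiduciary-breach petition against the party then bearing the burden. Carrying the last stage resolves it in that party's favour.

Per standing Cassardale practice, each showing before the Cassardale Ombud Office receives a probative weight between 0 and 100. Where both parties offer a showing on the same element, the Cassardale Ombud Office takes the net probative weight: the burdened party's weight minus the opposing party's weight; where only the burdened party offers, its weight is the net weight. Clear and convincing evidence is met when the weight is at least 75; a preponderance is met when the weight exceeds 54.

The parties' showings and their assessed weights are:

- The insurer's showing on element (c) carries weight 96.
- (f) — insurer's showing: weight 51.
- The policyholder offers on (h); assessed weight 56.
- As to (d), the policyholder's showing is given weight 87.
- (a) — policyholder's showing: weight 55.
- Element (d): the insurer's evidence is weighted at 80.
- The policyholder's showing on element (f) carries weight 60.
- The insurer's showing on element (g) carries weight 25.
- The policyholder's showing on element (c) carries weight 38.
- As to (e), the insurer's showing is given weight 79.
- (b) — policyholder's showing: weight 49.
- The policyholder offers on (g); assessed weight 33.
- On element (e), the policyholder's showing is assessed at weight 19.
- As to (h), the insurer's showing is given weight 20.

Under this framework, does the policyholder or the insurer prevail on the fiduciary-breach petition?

insurer

Stage 1 (policyholder, a preponderance, weight exceeds 54): (a) 55 > 54 — meets; (b) 49 ≤ 54 — fails.
  Stage 1 not carried; the policyholder fails its burden.
The analysis ends at Stage 1; the insurer prevails.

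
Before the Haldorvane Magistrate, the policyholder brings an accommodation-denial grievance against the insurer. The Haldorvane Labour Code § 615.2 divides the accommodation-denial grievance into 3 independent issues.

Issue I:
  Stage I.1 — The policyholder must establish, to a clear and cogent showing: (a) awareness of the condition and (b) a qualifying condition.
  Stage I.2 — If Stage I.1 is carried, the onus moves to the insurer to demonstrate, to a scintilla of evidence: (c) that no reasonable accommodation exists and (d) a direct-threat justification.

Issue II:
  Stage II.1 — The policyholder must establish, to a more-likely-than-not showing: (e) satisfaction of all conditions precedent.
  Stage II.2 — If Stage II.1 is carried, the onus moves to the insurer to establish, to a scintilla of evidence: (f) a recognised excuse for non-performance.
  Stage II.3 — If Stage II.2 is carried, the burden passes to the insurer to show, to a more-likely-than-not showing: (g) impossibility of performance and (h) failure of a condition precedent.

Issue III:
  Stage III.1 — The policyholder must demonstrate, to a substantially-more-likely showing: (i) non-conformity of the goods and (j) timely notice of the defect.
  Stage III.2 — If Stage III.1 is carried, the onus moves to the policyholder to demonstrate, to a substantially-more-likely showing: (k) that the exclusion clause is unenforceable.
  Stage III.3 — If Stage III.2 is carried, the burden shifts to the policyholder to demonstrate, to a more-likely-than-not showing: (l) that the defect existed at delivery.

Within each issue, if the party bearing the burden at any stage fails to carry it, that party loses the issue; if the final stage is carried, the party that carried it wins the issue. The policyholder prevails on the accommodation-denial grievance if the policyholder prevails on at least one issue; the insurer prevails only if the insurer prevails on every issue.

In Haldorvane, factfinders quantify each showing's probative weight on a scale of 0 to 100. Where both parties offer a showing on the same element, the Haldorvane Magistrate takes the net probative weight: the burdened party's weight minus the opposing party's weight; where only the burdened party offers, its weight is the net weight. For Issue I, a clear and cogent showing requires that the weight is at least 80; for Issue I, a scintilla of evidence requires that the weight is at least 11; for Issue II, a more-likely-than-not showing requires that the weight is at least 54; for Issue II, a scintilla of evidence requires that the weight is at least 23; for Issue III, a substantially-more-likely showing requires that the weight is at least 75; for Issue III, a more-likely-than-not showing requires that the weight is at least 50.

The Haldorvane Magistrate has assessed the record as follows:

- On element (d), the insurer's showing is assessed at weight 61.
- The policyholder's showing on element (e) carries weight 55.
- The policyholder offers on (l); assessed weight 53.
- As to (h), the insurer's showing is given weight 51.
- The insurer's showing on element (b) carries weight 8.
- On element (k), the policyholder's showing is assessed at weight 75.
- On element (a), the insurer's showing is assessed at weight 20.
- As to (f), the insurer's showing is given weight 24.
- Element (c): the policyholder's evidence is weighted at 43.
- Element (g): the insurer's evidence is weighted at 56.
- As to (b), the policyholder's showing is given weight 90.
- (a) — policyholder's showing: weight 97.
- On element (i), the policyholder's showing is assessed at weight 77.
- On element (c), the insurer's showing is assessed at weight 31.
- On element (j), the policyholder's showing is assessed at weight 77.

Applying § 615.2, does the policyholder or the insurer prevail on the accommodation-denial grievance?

policyholder

— Issue I —
Stage I.1 — burden on policyholder; standard: a clear and cogent showing (weight is at least 80).
    (a): 97 − 20 = 77 < 80 [not met]
    (b): 90 − 8 = 82 ≥ 80 [met]
  Not every element is met, so the policyholder fails to carry Stage I.1.
The analysis ends at Stage I.1; the insurer prevails on this issue.
— Issue II —
Stage II.1 — burden on policyholder; standard: a more-likely-than-not showing (weight is at least 54).
    (e): 55 ≥ 54 [met]
  Stage II.1 is satisfied; the onus moves to the insurer.
Stage II.2 — burden on insurer; standard: a scintilla of evidence (weight is at least 23).
    (f): 24 ≥ 23 [met]
  All elements met. The insurer retains the burden for Stage II.3.
Stage II.3 — burden on insurer; standard: a more-likely-than-not showing (weight is at least 54).
    (g): 56 ≥ 54 [met]
    (h): 51 < 54 [not met]
  The insurer does not carry Stage II.3.
So the policyholder prevails on this issue.
— Issue III —
At Stage III.1 the policyholder must meet a substantially-more-likely showing (weight is at least 75): on (i) the weight is 77, which does reach 75, so (i) meets the standard; on (j) the weight is 77, ≥ 75, so (j) meets the standard.
  All elements met. The policyholder retains the burden for Stage III.2.
At Stage III.2 the policyholder must meet a substantially-more-likely showing (weight is at least 75): on (k) the weight is 75, ≥ 75, so (k) meets the standard.
  All elements met. The policyholder retains the burden for Stage III.3.
At Stage III.3 the policyholder must meet a more-likely-than-not showing (weight is at least 50): on (l) the weight is 53, ≥ 50, so (l) meets the standard.
  The policyholder carries the last stage.
Every stage carried; the policyholder prevails on this issue.
Per-issue: Issue I → insurer; Issue II → policyholder; Issue III → policyholder. The policyholder must prevail on at least one issue; overall, the policyholder prevails.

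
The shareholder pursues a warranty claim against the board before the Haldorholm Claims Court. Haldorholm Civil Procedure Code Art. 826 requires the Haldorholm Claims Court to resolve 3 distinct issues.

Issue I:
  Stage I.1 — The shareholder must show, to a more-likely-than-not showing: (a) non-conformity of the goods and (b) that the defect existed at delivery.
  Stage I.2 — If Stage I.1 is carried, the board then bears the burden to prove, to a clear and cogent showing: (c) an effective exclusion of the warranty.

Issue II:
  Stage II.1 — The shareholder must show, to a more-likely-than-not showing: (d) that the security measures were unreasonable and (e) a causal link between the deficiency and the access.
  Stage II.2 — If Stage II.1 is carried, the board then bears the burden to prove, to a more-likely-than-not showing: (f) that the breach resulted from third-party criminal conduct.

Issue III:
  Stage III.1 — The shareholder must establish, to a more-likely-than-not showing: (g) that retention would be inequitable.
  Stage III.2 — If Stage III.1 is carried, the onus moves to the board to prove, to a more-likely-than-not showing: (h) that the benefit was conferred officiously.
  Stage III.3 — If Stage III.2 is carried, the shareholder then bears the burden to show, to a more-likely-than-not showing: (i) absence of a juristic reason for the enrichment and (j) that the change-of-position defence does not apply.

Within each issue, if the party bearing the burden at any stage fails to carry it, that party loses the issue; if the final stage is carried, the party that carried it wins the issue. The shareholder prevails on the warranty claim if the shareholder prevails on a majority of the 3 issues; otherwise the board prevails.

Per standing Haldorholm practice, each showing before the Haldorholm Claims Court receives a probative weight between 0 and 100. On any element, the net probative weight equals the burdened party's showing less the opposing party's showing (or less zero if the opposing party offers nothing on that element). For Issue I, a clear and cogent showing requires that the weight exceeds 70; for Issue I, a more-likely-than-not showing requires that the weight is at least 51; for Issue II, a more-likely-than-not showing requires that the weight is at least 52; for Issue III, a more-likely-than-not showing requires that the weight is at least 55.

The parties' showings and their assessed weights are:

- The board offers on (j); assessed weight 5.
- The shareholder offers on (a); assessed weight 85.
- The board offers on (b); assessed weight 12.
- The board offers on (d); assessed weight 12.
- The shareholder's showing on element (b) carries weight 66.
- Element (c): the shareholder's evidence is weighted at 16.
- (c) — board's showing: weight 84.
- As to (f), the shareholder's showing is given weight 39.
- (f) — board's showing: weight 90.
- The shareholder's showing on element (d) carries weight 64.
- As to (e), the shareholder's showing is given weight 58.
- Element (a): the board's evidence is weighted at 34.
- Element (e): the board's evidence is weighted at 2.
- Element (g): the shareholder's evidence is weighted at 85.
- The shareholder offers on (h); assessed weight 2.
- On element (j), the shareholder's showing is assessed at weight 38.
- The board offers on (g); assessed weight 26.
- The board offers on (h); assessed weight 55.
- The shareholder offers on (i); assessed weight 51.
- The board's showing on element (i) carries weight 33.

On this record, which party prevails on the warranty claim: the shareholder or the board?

shareholder

— Issue I —
At Stage I.1 the shareholder must meet a more-likely-than-not showing (weight is at least 51): on (a) the weight is 85 less the opposing 34 gives net 51, ≥ 51, so (a) meets the standard; on (b) the weight is 66 less the opposing 12 gives net 54, which does reach 51, so (b) meets the standard.
  Stage I.1 is satisfied; the onus moves to the board.
At Stage I.2 the board must meet a clear and cogent showing (weight exceeds 70): on (c) the weight is 84 less the opposing 16 gives net 68, ≤ 70, so (c) does not meet the standard.
  Stage I.2 not carried; the board fails its burden.
The analysis ends at Stage I.2; the shareholder prevails on this issue.
— Issue II —
Stage II.1 — burden on shareholder; standard: a more-likely-than-not showing (weight is at least 52).
    (d): 64 − 12 = 52 ≥ 52 [met]
    (e): 58 − 2 = 56 ≥ 52 [met]
  Stage II.1 is satisfied; the onus moves to the board.
Stage II.2 — burden on board; standard: a more-likely-than-not showing (weight is at least 52).
    (f): 90 − 39 = 51 < 52 [not met]
  Not every element is met, so the board fails to carry Stage II.2.
The shareholder prevails on this issue.
— Issue III —
Stage III.1 (shareholder, a more-likely-than-not showing, weight is at least 55): (g) net 85−26=59 ≥ 55 — meets.
  Stage III.1 is satisfied; the onus moves to the board.
Stage III.2 (board, a more-likely-than-not showing, weight is at least 55): (h) net 55−2=53 < 55 — fails.
  Not every element is met, so the board fails to carry Stage III.2.
So the shareholder prevails on this issue.
Per-issue: Issue I → shareholder; Issue II → shareholder; Issue III → shareholder. The shareholder must prevail on a majority of issues; overall, the shareholder prevails.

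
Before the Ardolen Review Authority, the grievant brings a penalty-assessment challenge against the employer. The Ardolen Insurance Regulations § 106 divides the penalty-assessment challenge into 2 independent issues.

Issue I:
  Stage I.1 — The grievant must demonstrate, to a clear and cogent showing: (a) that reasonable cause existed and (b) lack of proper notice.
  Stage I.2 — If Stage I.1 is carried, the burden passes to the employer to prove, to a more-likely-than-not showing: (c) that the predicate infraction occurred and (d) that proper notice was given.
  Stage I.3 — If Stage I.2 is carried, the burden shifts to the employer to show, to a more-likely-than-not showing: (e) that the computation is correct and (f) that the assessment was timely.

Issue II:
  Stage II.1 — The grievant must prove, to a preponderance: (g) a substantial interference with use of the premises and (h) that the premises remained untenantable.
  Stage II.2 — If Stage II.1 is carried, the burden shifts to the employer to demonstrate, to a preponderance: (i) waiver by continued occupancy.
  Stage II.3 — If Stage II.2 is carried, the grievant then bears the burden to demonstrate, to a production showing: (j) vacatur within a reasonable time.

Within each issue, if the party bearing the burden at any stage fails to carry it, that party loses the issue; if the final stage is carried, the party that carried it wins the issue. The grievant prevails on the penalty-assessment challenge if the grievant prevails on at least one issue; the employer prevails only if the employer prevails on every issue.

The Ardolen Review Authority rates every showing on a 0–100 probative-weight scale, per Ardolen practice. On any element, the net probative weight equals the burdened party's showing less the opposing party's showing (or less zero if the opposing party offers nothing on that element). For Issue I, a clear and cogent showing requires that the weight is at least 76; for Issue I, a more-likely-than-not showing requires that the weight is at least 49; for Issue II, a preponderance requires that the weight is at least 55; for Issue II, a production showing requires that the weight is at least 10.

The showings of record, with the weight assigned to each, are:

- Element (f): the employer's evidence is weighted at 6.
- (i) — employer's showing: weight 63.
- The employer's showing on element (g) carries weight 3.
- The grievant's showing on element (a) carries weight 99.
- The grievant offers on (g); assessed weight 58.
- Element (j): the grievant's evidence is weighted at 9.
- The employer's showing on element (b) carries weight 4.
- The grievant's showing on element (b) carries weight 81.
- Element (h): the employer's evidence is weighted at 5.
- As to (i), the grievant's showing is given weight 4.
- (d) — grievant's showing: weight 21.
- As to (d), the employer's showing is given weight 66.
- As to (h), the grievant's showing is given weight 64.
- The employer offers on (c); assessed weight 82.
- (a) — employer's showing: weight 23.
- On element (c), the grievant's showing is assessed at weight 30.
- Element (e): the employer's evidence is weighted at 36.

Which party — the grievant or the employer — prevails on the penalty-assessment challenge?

— Issue I —
Stage I.1 (grievant, a clear and cogent showing, weight is at least 76): (a) net 99−23=76 ≥ 76 — meets; (b) net 81−4=77 ≥ 76 — meets.
  Stage I.1 is satisfied; the onus moves to the employer.
Stage I.2 (employer, a more-likely-than-not showing, weight is at least 49): (c) net 82−30=52 ≥ 49 — meets; (d) net 66−21=45 < 49 — fails.
  The employer does not carry Stage I.2.
So the grievant prevails on this issue.
— Issue II —
Stage II.1 (grievant, a preponderance, weight is at least 55): (g) net 58−3=55 ≥ 55 — meets; (h) net 64−5=59 ≥ 55 — meets.
  Stage II.1 is satisfied; the onus moves to the employer.
Stage II.2 (employer, a preponderance, weight is at least 55): (i) net 63−4=59 ≥ 55 — meets.
  Stage II.2 carried; the burden shifts to the grievant.
Stage II.3 (grievant, a production showing, weight is at least 10): (j) 9 < 10 — fails.
  Not every element is met, so the grievant fails to carry Stage II.3.
The analysis ends at Stage II.3; the employer prevails on this issue.
Per-issue: Issue I → grievant; Issue II → employer. The grievant must prevail on at least one issue; overall, the grievant prevails.

grievant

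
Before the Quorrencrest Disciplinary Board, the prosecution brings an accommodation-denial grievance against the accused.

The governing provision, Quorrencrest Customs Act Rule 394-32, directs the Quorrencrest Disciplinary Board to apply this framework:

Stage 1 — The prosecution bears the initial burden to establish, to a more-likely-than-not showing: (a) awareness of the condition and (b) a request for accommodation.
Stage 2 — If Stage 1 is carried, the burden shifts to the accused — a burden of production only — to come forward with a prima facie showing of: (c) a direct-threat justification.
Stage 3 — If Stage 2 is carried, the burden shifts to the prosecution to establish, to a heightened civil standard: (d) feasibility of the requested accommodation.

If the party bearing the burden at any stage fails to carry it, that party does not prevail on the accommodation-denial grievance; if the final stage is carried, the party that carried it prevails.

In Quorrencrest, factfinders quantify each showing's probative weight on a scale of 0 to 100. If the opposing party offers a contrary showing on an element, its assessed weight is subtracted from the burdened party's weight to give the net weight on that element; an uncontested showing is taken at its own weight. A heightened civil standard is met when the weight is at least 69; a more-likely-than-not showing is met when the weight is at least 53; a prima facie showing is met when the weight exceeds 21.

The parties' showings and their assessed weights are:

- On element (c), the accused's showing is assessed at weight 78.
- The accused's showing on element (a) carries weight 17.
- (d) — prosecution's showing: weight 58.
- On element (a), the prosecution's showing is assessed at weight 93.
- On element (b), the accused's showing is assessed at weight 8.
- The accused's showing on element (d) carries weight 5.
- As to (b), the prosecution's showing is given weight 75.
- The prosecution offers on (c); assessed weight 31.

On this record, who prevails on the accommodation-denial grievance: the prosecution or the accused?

accused

Stage 1 (prosecution, a more-likely-than-not showing, weight is at least 53): (a) net 93−17=76 ≥ 53 — meets; (b) net 75−8=67 ≥ 53 — meets.
  Stage 1 is satisfied; the onus moves to the accused.
Stage 2 (accused, a prima facie showing, weight exceeds 21): (c) net 78−31=47 > 21 — meets.
  Stage 2 is satisfied; the onus moves to the prosecution.
Stage 3 (prosecution, a heightened civil standard, weight is at least 69): (d) net 58−5=53 < 69 — fails.
  The prosecution does not carry Stage 3.
The accused prevails.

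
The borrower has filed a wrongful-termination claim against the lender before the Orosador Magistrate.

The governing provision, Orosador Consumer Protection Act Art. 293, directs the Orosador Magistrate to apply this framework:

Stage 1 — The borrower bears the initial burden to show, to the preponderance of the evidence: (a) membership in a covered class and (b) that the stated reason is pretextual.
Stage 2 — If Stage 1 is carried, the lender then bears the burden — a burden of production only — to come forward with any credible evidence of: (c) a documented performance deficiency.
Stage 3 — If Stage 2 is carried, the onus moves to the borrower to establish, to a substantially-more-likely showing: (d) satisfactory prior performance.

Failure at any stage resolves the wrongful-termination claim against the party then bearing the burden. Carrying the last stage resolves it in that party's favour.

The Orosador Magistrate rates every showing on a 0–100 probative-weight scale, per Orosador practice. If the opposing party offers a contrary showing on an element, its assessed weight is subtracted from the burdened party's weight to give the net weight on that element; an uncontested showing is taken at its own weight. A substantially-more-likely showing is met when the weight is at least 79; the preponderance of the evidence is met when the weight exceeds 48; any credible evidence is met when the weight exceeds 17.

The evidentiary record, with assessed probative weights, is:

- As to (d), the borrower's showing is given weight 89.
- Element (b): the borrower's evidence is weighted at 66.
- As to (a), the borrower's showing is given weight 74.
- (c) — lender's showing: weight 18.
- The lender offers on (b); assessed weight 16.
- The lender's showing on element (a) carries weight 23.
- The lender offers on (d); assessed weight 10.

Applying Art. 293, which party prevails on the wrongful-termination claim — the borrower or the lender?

At Stage 1 the borrower must meet the preponderance of the evidence (weight exceeds 48): on (a) the weight is 74 less the opposing 23 gives net 51, > 48, so (a) meets the standard; on (b) the weight is 66 less the opposing 16 gives net 50, > 48, so (b) meets the standard.
  Stage 1 carried; the burden shifts to the lender.
At Stage 2 the lender must meet any credible evidence (weight exceeds 17): on (c) the weight is 18, which does exceed 17, so (c) meets the standard.
  All elements met. The burden passes to the borrower.
At Stage 3 the borrower must meet a substantially-more-likely showing (weight is at least 79): on (d) the weight is 89 less the opposing 10 gives net 79, which does reach 79, so (d) meets the standard.
  All elements met at the final stage.
With every stage satisfied, the borrower prevails.

borrower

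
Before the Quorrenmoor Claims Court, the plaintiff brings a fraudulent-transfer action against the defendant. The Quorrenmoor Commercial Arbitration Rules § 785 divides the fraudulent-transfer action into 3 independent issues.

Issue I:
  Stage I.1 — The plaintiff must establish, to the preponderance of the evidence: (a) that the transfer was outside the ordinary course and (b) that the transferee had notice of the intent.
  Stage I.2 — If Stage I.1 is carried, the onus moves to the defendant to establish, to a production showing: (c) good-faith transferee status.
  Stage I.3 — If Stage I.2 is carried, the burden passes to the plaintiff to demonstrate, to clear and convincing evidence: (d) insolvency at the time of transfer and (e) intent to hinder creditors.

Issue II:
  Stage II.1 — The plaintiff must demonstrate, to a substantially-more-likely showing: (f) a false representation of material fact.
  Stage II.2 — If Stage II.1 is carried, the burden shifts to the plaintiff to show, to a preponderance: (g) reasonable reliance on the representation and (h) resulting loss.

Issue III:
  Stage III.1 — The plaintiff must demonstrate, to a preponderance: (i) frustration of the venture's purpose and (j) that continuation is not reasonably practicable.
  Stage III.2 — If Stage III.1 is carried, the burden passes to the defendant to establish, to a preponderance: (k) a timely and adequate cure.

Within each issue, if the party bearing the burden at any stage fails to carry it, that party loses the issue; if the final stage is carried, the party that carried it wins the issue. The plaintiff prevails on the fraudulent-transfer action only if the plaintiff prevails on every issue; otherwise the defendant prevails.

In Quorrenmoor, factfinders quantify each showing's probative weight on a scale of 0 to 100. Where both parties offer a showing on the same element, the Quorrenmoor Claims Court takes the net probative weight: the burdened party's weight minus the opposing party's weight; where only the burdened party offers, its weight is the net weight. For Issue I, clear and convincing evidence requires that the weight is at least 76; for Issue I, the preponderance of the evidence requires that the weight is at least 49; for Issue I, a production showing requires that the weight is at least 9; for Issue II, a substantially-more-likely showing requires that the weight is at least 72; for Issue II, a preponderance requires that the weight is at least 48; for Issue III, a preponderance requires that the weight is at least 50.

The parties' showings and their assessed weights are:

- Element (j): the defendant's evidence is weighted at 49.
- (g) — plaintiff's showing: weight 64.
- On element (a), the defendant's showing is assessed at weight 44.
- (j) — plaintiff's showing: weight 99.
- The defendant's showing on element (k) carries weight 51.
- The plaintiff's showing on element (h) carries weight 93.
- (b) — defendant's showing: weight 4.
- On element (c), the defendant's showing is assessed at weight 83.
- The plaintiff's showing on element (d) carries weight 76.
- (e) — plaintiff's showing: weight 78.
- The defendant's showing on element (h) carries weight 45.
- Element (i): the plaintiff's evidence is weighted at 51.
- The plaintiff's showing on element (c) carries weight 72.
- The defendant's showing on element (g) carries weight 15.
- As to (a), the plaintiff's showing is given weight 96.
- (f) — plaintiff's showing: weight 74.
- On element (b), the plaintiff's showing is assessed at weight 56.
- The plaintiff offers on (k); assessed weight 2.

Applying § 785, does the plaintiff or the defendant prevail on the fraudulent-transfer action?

plaintiff

— Issue I —
Stage I.1 (plaintiff, the preponderance of the evidence, weight is at least 49): (a) net 96−44=52 ≥ 49 — meets; (b) net 56−4=52 ≥ 49 — meets.
  Stage I.1 is satisfied; the onus moves to the defendant.
Stage I.2 (defendant, a production showing, weight is at least 9): (c) net 83−72=11 ≥ 9 — meets.
  Stage I.2 is satisfied; the onus moves to the plaintiff.
Stage I.3 (plaintiff, clear and convincing evidence, weight is at least 76): (d) 76 ≥ 76 — meets; (e) 78 ≥ 76 — meets.
  All elements met at the final stage.
Every stage carried; the plaintiff prevails on this issue.
— Issue II —
At Stage II.1 the plaintiff must meet a substantially-more-likely showing (weight is at least 72): on (f) the weight is 74, which does reach 72, so (f) meets the standard.
  Stage II.1 is satisfied; the plaintiff continues to bear the burden.
At Stage II.2 the plaintiff must meet a preponderance (weight is at least 48): on (g) the weight is 64 less the opposing 15 gives net 49, which does reach 48, so (g) meets the standard; on (h) the weight is 93 less the opposing 45 gives net 48, ≥ 48, so (h) meets the standard.
  Stage II.2 carried; the final stage is satisfied.
Every stage carried; the plaintiff prevails on this issue.
— Issue III —
Stage III.1 (plaintiff, a preponderance, weight is at least 50): (i) 51 ≥ 50 — meets; (j) net 99−49=50 ≥ 50 — meets.
  Stage III.1 carried; the burden shifts to the defendant.
Stage III.2 (defendant, a preponderance, weight is at least 50): (k) net 51−2=49 < 50 — fails.
  Not every element is met, so the defendant fails to carry Stage III.2.
The plaintiff prevails on this issue.
Per-issue: Issue I → plaintiff; Issue II → plaintiff; Issue III → plaintiff. The plaintiff must prevail on every issue; overall, the plaintiff prevails.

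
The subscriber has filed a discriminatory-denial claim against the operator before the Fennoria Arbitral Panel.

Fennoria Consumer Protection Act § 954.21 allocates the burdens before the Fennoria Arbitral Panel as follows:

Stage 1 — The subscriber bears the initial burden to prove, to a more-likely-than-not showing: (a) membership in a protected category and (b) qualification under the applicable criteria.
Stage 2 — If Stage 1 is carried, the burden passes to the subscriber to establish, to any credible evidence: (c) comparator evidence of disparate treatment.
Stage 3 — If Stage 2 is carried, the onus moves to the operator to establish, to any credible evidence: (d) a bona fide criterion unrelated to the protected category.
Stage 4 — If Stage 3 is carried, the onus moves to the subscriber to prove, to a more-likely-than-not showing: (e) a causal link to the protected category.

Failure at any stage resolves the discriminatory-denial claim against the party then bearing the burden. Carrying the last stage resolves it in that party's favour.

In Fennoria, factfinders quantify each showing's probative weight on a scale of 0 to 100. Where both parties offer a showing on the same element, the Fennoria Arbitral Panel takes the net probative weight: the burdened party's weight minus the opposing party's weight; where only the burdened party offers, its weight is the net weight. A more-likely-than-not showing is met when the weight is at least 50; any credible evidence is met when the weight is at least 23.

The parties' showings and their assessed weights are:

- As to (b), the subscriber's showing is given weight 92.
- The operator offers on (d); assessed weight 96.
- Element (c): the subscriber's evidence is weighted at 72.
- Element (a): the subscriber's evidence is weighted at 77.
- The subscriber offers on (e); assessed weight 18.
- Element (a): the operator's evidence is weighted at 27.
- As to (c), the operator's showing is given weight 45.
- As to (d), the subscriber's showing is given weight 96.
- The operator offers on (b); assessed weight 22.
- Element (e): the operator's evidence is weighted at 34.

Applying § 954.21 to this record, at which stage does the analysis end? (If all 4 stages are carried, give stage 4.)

stage 3

Stage 1 — burden on subscriber; standard: a more-likely-than-not showing (weight is at least 50).
    (a): 77 − 27 = 50 ≥ 50 [met]
    (b): 92 − 22 = 70 ≥ 50 [met]
  All elements met. The subscriber retains the burden for Stage 2.
Stage 2 — burden on subscriber; standard: any credible evidence (weight is at least 23).
    (c): 72 − 45 = 27 ≥ 23 [met]
  Stage 2 carried; the burden shifts to the operator.
Stage 3 — burden on operator; standard: any credible evidence (weight is at least 23).
    (d): 96 − 96 = 0 < 23 [not met]
  Not every element is met, so the operator fails to carry Stage 3.
The subscriber prevails.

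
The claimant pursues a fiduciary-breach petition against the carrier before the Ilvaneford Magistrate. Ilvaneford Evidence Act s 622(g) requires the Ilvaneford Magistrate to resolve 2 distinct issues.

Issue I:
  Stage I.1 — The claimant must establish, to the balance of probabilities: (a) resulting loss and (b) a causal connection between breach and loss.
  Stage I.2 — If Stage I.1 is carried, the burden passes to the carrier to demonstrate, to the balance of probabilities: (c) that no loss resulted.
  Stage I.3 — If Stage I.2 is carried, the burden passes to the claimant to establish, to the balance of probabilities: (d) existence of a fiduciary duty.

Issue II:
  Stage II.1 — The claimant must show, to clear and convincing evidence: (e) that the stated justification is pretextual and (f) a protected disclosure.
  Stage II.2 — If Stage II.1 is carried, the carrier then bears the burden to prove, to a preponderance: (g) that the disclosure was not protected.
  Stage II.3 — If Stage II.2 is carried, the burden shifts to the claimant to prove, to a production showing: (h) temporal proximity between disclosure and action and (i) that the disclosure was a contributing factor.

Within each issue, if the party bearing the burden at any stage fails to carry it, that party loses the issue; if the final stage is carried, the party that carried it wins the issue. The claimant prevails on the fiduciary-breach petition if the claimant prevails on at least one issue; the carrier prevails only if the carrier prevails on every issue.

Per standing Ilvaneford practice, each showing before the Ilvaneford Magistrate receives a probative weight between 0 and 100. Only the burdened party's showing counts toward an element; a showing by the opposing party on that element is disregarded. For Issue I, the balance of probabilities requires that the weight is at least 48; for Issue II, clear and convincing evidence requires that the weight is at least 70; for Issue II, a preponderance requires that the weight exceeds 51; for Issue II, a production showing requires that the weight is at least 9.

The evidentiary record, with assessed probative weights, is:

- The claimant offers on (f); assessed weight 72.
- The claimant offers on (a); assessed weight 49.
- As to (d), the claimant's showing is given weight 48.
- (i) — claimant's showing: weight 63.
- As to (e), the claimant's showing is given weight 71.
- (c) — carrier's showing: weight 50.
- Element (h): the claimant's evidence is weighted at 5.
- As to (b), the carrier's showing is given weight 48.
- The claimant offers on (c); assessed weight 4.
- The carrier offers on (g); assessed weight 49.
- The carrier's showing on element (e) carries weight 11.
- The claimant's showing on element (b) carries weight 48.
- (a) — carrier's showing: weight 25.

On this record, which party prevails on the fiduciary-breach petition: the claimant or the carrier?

— Issue I —
Stage I.1 — burden on claimant; standard: the balance of probabilities (weight is at least 48).
    (a): 49 (carrier's 25 disregarded) ≥ 48 [met]
    (b): 48 (carrier's 48 disregarded) ≥ 48 [met]
  Stage I.1 is satisfied; the onus moves to the carrier.
Stage I.2 — burden on carrier; standard: the balance of probabilities (weight is at least 48).
    (c): 50 (claimant's 4 disregarded) ≥ 48 [met]
  Stage I.2 carried; the burden shifts to the claimant.
Stage I.3 — burden on claimant; standard: the balance of probabilities (weight is at least 48).
    (d): 48 ≥ 48 [met]
  Stage I.3 carried; the final stage is satisfied.
With every stage satisfied, the claimant prevails on this issue.
— Issue II —
At Stage II.1 the claimant must meet clear and convincing evidence (weight is at least 70): on (e) the weight is 71 (the carrier's 11 is given no effect), which does reach 70, so (e) meets the standard; on (f) the weight is 72, which does reach 70, so (f) meets the standard.
  Stage II.1 is satisfied; the onus moves to the carrier.
At Stage II.2 the carrier must meet a preponderance (weight exceeds 51): on (g) the weight is 49, which does not exceed 51, so (g) does not meet the standard.
  Stage II.2 not carried; the carrier fails its burden.
The analysis ends at Stage II.2; the claimant prevails on this issue.
Per-issue: Issue I → claimant; Issue II → claimant. The claimant must prevail on at least one issue; overall, the claimant prevails.

claimant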